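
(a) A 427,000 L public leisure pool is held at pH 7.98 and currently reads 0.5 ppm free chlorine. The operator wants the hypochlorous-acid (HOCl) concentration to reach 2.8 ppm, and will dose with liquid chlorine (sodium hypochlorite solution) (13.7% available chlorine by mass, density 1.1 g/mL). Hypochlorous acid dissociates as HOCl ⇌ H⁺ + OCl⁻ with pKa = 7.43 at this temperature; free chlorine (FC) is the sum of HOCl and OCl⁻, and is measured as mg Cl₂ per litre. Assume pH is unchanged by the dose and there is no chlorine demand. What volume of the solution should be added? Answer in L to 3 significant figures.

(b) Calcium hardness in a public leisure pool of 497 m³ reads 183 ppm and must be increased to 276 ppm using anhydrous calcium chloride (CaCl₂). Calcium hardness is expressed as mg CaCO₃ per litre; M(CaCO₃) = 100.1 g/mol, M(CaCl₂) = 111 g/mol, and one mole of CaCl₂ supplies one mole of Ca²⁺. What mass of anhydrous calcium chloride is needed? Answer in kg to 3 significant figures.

(a) [OCl⁻]/[HOCl] = 10^(pH − pKa) = 10^(7.98 − 7.43) = 3.548; fraction as HOCl = 1/(1 + 3.548) = 0.2199.
(a) Free chlorine required for 2.8 ppm HOCl: 2.8 / 0.2199 = 12.73 ppm.
(a) FC to add: 12.73 − 0.5 = 12.23 mg/L as Cl₂.
(a) Cl₂ equivalent: 12.23 mg/L × 427,000 L = 5224 g.
(a) Product at 13.7% available Cl: 5224 / 0.137 = 38,130 g.
(a) Volume: 38,130 g ÷ 1.1 g/mL = 34,670 mL.

(b) Volume: 497 m³ = 497,000 L.
(b) Hardness to add: (276 − 183) = 93 mg/L as CaCO₃ × 497,000 L = 46,220 g as CaCO₃.
(b) Moles of Ca²⁺ (1 mol Ca²⁺ ≡ 1 mol CaCO₃): 46,220 / 100.1 g/mol = 461.7 mol.
(b) Mass of CaCl₂: 461.7 × 111 = 51,250 g.

(a) 34.7 L; (b) 51.3 kg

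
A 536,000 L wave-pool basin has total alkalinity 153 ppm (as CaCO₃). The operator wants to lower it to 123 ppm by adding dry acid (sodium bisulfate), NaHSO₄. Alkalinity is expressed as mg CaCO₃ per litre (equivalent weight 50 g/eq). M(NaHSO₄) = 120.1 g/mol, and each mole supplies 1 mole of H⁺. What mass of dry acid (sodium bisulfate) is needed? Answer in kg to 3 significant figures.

Alkalinity to neutralize: (153 − 123) = 30 mg/L as CaCO₃ × 536,000 L = 16,080 g as CaCO₃.
Equivalents of H⁺ required: 16,080 ÷ 50 g/eq = 321.6 eq = 321.6 mol NaHSO₄.
Mass of NaHSO₄: 321.6 × 120.1 = 38,620 g.

38.6 kg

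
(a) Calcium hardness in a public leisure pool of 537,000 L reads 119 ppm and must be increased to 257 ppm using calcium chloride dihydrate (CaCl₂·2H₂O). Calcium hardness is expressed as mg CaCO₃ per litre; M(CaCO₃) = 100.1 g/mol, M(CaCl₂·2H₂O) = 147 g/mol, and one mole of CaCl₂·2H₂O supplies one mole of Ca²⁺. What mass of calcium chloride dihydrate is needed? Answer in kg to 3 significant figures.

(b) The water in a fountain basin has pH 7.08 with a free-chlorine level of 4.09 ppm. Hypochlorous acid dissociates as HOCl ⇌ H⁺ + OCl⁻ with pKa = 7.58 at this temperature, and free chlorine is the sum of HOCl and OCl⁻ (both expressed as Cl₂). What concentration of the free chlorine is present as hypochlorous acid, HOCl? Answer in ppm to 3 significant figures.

(a) 109 kg; (b) 3.11 ppm

(a) Hardness to add: (257 − 119) = 138 mg/L as CaCO₃ × 537,000 L = 74,110 g as CaCO₃.
(a) Moles of Ca²⁺ (1 mol Ca²⁺ ≡ 1 mol CaCO₃): 74,110 / 100.1 g/mol = 740.3 mol.
(a) Mass of CaCl₂·2H₂O: 740.3 × 147 = 108,800 g.

(b) [OCl⁻]/[HOCl] = 10^(pH − pKa) = 10^(7.08 − 7.58) = 10^-0.50 = 0.3162.
(b) Fraction as HOCl = 1 / (1 + 0.3162) = 0.7597.
(b) HOCl = 0.7597 × 4.09 ppm = 3.107 ppm.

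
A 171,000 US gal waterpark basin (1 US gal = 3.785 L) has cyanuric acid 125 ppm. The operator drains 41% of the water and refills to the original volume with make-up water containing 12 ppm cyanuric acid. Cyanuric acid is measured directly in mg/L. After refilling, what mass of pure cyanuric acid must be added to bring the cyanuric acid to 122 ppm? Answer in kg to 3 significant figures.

28.0 kg

Volume: 171,000 US gal × 3.785 L/gal = 647,235 L.
After draining 41% and refilling: 125 × 0.59 + 12 × 0.41 = 78.67 ppm.
Deficit to target: 122 − 78.67 = 43.33 mg/L.
Mass: 43.33 mg/L × 647,235 L = 28,040 g cyanuric acid.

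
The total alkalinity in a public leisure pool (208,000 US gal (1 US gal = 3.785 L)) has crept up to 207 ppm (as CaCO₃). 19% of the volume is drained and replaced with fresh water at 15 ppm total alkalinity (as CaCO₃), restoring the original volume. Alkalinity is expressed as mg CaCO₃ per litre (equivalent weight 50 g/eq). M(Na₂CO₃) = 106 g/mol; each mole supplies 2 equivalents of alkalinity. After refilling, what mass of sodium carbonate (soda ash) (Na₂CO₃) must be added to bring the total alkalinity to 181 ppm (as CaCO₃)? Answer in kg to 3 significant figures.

8.75 kg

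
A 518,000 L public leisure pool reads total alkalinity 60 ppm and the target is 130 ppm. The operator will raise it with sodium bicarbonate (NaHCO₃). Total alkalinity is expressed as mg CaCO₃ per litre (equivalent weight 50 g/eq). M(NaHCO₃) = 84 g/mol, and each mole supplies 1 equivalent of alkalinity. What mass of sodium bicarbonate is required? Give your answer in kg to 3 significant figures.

Alkalinity to add: (130 − 60) = 70 mg/L as CaCO₃ × 518,000 L = 36,260 g as CaCO₃.
Equivalents: 36,260 g ÷ 50 g/eq = 725.2 eq.
NaHCO₃ supplies 1 eq per mole → 725.2 mol.
Mass: 725.2 mol × 84 g/mol = 60,920 g.

60.9 kg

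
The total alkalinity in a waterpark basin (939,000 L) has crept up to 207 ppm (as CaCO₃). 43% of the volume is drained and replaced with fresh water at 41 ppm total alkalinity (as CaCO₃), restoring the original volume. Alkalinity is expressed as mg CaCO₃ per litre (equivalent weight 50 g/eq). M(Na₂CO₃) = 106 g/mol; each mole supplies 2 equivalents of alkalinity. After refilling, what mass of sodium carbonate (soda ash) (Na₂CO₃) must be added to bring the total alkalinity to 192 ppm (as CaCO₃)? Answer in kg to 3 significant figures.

56.1 kg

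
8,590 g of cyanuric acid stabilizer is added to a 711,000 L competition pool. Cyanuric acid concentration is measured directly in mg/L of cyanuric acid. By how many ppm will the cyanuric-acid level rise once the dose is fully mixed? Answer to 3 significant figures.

12.1 ppm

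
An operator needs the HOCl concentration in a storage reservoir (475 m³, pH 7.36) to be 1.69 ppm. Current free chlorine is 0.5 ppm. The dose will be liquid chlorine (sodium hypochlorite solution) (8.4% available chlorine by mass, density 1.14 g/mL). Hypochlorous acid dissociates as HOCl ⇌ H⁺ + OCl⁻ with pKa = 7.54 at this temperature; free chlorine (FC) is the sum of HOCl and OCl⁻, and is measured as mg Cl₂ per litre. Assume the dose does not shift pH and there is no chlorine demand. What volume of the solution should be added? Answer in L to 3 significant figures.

11.4 L

Volume: 475 m³ = 475,000 L.
[OCl⁻]/[HOCl] = 10^(pH − pKa) = 10^(7.36 − 7.54) = 0.6607; fraction as HOCl = 1/(1 + 0.6607) = 0.6022.
Free chlorine required for 1.69 ppm HOCl: 1.69 / 0.6022 = 2.807 ppm.
FC to add: 2.807 − 0.5 = 2.307 mg/L as Cl₂.
Cl₂ equivalent: 2.307 mg/L × 475,000 L = 1096 g.
Product at 8.4% available Cl: 1096 / 0.084 = 13,040 g.
Volume: 13,040 g ÷ 1.14 g/mL = 11,440 mL.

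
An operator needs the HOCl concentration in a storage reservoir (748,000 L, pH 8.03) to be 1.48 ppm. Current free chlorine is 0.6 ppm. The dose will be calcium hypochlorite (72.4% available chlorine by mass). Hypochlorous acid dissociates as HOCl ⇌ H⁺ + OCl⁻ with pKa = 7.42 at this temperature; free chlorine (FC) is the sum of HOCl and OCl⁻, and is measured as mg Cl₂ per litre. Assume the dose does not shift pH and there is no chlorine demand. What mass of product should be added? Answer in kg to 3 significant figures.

7.14 kg

[OCl⁻]/[HOCl] = 10^(pH − pKa) = 10^(8.03 − 7.42) = 4.074; fraction as HOCl = 1/(1 + 4.074) = 0.1971.
Free chlorine required for 1.48 ppm HOCl: 1.48 / 0.1971 = 7.509 ppm.
FC to add: 7.509 − 0.6 = 6.909 mg/L as Cl₂.
Cl₂ equivalent: 6.909 mg/L × 748,000 L = 5168 g.
Product at 72.4% available Cl: 5168 / 0.724 = 7138 g.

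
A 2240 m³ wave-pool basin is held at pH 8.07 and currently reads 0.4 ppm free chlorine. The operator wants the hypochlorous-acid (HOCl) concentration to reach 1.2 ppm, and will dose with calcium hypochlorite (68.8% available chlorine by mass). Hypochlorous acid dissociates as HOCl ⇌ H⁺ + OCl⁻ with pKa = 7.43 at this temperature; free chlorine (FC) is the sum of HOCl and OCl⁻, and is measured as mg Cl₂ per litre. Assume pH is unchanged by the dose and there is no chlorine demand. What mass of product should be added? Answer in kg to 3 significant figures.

19.7 kg

Volume: 2240 m³ = 2,240,000 L.
[OCl⁻]/[HOCl] = 10^(pH − pKa) = 10^(8.07 − 7.43) = 4.365; fraction as HOCl = 1/(1 + 4.365) = 0.1864.
Free chlorine required for 1.2 ppm HOCl: 1.2 / 0.1864 = 6.438 ppm.
FC to add: 6.438 − 0.4 = 6.038 mg/L as Cl₂.
Cl₂ equivalent: 6.038 mg/L × 2,240,000 L = 13,530 g.
Product at 68.8% available Cl: 13,530 / 0.688 = 19,660 g.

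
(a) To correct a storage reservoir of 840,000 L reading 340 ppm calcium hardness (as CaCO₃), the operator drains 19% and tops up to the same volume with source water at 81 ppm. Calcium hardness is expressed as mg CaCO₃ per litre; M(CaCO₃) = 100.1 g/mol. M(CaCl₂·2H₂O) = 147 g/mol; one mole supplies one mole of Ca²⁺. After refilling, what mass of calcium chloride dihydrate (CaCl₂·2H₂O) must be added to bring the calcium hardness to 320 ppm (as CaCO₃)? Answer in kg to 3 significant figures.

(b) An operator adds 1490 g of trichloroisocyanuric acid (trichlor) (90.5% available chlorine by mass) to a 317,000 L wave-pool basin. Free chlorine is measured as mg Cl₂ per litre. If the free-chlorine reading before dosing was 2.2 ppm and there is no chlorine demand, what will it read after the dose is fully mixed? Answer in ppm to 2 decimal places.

(a) After draining 19% and refilling: 340 × 0.81 + 81 × 0.19 = 290.79 ppm.
(a) Deficit to target: 320 − 290.79 = 29.21 mg/L.
(a) As CaCO₃: 29.21 mg/L × 840,000 L = 24,540 g; ÷ 100.1 = 245.1 mol Ca²⁺.
(a) Mass: 245.1 × 147 = 36,030 g.

(b) Available chlorine delivered: 1490 g × 0.905 = 1348 g as Cl₂.
(b) Concentration rise: 1348 g / 317,000 L = 4.254 mg/L = 4.25 ppm.
(b) Final FC: 2.2 + 4.25 = 6.45 ppm.

(a) 36.0 kg; (b) 6.45 ppm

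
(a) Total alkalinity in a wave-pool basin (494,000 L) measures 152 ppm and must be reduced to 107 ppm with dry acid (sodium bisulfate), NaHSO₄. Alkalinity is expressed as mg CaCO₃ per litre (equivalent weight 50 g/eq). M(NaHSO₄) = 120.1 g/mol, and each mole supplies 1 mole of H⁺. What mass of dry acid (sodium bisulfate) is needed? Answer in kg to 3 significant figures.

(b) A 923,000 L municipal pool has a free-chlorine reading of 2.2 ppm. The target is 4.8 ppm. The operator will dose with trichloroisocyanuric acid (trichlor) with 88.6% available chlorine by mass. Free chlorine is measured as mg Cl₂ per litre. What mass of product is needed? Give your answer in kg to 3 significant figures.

(a) 53.4 kg; (b) 2.71 kg

(a) Alkalinity to neutralize: (152 − 107) = 45 mg/L as CaCO₃ × 494,000 L = 22,230 g as CaCO₃.
(a) Equivalents of H⁺ required: 22,230 ÷ 50 g/eq = 444.6 eq = 444.6 mol NaHSO₄.
(a) Mass of NaHSO₄: 444.6 × 120.1 = 53,400 g.

(b) Chlorine deficit: 4.8 − 2.2 = 2.6 ppm = 2.6 mg/L as Cl₂.
(b) Cl₂ equivalent needed: 2.6 mg/L × 923,000 L = 2,400,000 mg = 2400 g.
(b) Product at 88.6% available chlorine: 2400 / 0.886 = 2709 g.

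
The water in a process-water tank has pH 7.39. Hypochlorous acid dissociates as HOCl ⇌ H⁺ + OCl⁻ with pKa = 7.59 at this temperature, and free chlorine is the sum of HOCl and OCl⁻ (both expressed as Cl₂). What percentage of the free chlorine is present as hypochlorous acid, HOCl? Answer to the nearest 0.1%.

[OCl⁻]/[HOCl] = 10^(pH − pKa) = 10^(7.39 − 7.59) = 10^-0.20 = 0.631.
Fraction as HOCl = 1 / (1 + 0.631) = 0.6131.

61.3%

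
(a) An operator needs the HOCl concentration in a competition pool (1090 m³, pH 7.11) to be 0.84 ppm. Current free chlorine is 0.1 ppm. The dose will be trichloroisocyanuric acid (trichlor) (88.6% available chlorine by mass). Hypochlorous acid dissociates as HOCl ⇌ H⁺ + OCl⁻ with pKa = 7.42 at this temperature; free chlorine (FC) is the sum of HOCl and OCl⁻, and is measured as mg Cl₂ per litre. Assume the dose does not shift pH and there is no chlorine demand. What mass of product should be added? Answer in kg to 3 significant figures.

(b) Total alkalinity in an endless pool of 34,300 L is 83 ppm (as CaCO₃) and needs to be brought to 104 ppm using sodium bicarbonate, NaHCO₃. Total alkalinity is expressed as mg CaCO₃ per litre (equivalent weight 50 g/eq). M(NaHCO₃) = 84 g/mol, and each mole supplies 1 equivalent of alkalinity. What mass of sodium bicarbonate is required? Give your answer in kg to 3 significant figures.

(a) Volume: 1090 m³ = 1,090,000 L.
(a) [OCl⁻]/[HOCl] = 10^(pH − pKa) = 10^(7.11 − 7.42) = 0.4898; fraction as HOCl = 1/(1 + 0.4898) = 0.6712.
(a) Free chlorine required for 0.84 ppm HOCl: 0.84 / 0.6712 = 1.251 ppm.
(a) FC to add: 1.251 − 0.1 = 1.151 mg/L as Cl₂.
(a) Cl₂ equivalent: 1.151 mg/L × 1,090,000 L = 1255 g.
(a) Product at 88.6% available Cl: 1255 / 0.886 = 1417 g.

(b) Alkalinity to add: (104 − 83) = 21 mg/L as CaCO₃ × 34,300 L = 720.3 g as CaCO₃.
(b) Equivalents: 720.3 g ÷ 50 g/eq = 14.41 eq.
(b) NaHCO₃ supplies 1 eq per mole → 14.41 mol.
(b) Mass: 14.41 mol × 84 g/mol = 1210 g.

(a) 1.42 kg; (b) 1.21 kg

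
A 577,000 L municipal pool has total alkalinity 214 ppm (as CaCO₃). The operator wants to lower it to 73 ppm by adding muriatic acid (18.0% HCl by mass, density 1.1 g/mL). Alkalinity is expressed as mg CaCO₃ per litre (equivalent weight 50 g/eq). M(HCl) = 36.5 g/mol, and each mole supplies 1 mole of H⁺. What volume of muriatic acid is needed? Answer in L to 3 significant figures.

Alkalinity to neutralize: (214 − 73) = 141 mg/L as CaCO₃ × 577,000 L = 81,360 g as CaCO₃.
Equivalents of H⁺ required: 81,360 ÷ 50 g/eq = 1627 eq = 1627 mol HCl.
Mass of HCl: 1627 × 36.5 = 59,390 g.
Mass of 18.0% solution: 59,390 / 0.18 = 329,900 g.
Volume: 329,900 g ÷ 1.1 g/mL = 300,000 mL.

300 L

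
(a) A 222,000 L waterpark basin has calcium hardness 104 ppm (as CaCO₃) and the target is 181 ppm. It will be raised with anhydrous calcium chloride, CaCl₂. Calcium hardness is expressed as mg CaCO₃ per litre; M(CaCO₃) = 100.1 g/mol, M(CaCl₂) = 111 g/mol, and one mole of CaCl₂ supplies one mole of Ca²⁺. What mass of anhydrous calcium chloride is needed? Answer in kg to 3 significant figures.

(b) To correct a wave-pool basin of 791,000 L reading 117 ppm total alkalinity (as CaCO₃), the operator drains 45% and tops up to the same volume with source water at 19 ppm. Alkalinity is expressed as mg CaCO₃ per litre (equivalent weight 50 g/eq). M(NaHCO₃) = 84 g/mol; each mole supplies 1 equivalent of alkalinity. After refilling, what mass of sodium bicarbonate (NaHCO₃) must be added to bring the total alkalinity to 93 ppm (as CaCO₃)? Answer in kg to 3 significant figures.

(a) Hardness to add: (181 − 104) = 77 mg/L as CaCO₃ × 222,000 L = 17,090 g as CaCO₃.
(a) Moles of Ca²⁺ (1 mol Ca²⁺ ≡ 1 mol CaCO₃): 17,090 / 100.1 g/mol = 170.8 mol.
(a) Mass of CaCl₂: 170.8 × 111 = 18,960 g.

(b) After draining 45% and refilling: 117 × 0.55 + 19 × 0.45 = 72.9 ppm.
(b) Deficit to target: 93 − 72.9 = 20.1 mg/L.
(b) As CaCO₃: 20.1 mg/L × 791,000 L = 15,900 g; ÷ 50 g/eq ÷ 1 = 318 mol NaHCO₃.
(b) Mass: 318 × 84 = 26,710 g.

(a) 19.0 kg; (b) 26.7 kg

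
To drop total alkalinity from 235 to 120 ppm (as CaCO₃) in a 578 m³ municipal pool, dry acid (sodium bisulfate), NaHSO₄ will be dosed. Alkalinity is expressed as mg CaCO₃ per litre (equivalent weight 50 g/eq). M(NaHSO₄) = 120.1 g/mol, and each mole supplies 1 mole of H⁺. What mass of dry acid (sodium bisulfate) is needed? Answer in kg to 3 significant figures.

160 kg

Volume: 578 m³ = 578,000 L.
Alkalinity to neutralize: (235 − 120) = 115 mg/L as CaCO₃ × 578,000 L = 66,470 g as CaCO₃.
Equivalents of H⁺ required: 66,470 ÷ 50 g/eq = 1329 eq = 1329 mol NaHSO₄.
Mass of NaHSO₄: 1329 × 120.1 = 159,700 g.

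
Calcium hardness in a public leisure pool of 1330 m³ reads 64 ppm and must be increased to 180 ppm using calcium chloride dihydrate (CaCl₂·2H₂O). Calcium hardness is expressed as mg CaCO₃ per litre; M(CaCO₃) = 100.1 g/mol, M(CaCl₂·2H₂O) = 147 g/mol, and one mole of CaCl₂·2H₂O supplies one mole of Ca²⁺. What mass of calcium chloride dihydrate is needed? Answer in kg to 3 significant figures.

Volume: 1330 m³ = 1,330,000 L.
Hardness to add: (180 − 64) = 116 mg/L as CaCO₃ × 1,330,000 L = 154,300 g as CaCO₃.
Moles of Ca²⁺ (1 mol Ca²⁺ ≡ 1 mol CaCO₃): 154,300 / 100.1 g/mol = 1541 mol.
Mass of CaCl₂·2H₂O: 1541 × 147 = 226,600 g.

227 kg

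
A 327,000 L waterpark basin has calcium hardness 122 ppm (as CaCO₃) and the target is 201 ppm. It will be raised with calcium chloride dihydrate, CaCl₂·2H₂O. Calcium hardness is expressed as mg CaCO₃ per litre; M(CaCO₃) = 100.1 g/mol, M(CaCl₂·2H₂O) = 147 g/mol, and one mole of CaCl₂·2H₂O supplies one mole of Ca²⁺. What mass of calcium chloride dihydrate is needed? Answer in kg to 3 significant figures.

Hardness to add: (201 − 122) = 79 mg/L as CaCO₃ × 327,000 L = 25,830 g as CaCO₃.
Moles of Ca²⁺ (1 mol Ca²⁺ ≡ 1 mol CaCO₃): 25,830 / 100.1 g/mol = 258.1 mol.
Mass of CaCl₂·2H₂O: 258.1 × 147 = 37,940 g.

37.9 kg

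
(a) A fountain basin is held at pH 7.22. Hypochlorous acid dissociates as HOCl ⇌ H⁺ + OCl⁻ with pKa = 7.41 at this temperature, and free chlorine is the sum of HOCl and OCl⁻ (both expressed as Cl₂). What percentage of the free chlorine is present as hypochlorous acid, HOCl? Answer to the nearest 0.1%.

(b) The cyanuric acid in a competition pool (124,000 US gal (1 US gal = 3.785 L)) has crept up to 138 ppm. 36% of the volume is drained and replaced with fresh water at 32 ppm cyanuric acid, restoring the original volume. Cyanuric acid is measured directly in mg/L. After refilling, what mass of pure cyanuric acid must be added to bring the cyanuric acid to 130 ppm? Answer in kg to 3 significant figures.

(a) 60.8%; (b) 14.2 kg

(a) [OCl⁻]/[HOCl] = 10^(pH − pKa) = 10^(7.22 − 7.41) = 10^-0.19 = 0.6457.
(a) Fraction as HOCl = 1 / (1 + 0.6457) = 0.6077.

(b) Volume: 124,000 US gal × 3.785 L/gal = 469,340 L.
(b) After draining 36% and refilling: 138 × 0.64 + 32 × 0.36 = 99.84 ppm.
(b) Deficit to target: 130 − 99.84 = 30.16 mg/L.
(b) Mass: 30.16 mg/L × 469,340 L = 14,160 g cyanuric acid.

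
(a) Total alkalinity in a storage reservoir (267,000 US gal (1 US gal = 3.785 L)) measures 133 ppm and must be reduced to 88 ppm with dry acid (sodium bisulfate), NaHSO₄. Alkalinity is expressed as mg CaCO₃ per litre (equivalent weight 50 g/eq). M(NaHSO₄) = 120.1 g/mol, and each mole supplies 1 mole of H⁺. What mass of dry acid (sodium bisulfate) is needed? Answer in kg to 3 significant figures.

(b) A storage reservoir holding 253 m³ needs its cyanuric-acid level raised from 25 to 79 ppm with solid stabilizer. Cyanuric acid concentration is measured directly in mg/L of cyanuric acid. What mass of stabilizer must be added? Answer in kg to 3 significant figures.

(a) 109 kg; (b) 13.7 kg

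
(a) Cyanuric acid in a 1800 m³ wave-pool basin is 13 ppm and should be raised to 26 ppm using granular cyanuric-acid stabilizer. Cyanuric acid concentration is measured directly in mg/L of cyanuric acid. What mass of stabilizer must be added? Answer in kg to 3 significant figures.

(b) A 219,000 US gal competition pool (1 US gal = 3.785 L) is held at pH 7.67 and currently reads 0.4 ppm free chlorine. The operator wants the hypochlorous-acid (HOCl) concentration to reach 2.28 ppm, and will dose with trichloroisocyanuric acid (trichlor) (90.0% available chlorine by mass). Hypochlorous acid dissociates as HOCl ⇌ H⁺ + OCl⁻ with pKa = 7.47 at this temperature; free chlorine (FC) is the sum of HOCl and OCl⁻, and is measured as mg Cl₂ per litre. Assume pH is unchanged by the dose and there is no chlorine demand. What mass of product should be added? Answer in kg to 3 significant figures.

(a) 23.4 kg; (b) 5.06 kg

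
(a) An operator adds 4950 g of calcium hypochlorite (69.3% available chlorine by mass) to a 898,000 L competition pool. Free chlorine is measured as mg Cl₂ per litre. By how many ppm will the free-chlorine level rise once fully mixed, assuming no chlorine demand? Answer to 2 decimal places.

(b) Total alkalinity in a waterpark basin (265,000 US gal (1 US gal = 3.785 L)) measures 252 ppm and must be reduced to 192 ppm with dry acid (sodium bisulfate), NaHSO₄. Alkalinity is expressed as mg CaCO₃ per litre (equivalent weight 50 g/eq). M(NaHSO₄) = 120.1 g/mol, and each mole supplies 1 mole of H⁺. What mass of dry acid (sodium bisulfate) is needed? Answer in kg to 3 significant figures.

(a) Available chlorine delivered: 4950 g × 0.693 = 3430 g as Cl₂.
(a) Concentration rise: 3430 g / 898,000 L = 3.82 mg/L = 3.82 ppm.

(b) Volume: 265,000 US gal × 3.785 L/gal = 1,003,025 L.
(b) Alkalinity to neutralize: (252 − 192) = 60 mg/L as CaCO₃ × 1,003,025 L = 60,180 g as CaCO₃.
(b) Equivalents of H⁺ required: 60,180 ÷ 50 g/eq = 1204 eq = 1204 mol NaHSO₄.
(b) Mass of NaHSO₄: 1204 × 120.1 = 144,600 g.

(a) 3.82 ppm; (b) 145 kg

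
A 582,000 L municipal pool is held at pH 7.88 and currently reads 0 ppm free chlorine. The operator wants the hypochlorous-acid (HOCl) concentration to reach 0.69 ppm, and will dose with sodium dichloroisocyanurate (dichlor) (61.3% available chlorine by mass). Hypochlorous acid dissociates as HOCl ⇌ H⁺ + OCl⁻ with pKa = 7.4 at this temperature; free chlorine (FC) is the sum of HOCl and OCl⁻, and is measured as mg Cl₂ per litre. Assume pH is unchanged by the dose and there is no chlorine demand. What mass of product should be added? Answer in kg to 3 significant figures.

2.63 kg

[OCl⁻]/[HOCl] = 10^(pH − pKa) = 10^(7.88 − 7.4) = 3.02; fraction as HOCl = 1/(1 + 3.02) = 0.2488.
Free chlorine required for 0.69 ppm HOCl: 0.69 / 0.2488 = 2.774 ppm.
FC to add: 2.774 − 0 = 2.774 mg/L as Cl₂.
Cl₂ equivalent: 2.774 mg/L × 582,000 L = 1614 g.
Product at 61.3% available Cl: 1614 / 0.613 = 2633 g.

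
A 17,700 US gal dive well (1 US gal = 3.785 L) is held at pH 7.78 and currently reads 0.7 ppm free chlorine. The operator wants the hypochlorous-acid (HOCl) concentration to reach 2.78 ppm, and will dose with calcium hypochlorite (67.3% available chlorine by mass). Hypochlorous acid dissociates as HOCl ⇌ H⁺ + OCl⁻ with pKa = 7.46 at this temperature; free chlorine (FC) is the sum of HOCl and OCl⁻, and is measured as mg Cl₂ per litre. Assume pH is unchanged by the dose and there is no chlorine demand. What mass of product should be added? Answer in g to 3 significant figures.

Volume: 17,700 US gal × 3.785 L/gal = 66,994 L.
[OCl⁻]/[HOCl] = 10^(pH − pKa) = 10^(7.78 − 7.46) = 2.089; fraction as HOCl = 1/(1 + 2.089) = 0.3237.
Free chlorine required for 2.78 ppm HOCl: 2.78 / 0.3237 = 8.588 ppm.
FC to add: 8.588 − 0.7 = 7.888 mg/L as Cl₂.
Cl₂ equivalent: 7.888 mg/L × 66,994 L = 528.5 g.
Product at 67.3% available Cl: 528.5 / 0.673 = 785.2 g.

785 g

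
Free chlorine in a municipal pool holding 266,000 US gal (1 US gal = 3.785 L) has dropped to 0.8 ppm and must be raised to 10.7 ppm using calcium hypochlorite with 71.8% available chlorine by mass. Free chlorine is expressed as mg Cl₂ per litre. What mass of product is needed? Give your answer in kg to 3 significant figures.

13.9 kg

Volume: 266,000 US gal × 3.785 L/gal = 1,006,810 L.
Chlorine deficit: 10.7 − 0.8 = 9.9 ppm = 9.9 mg/L as Cl₂.
Cl₂ equivalent needed: 9.9 mg/L × 1,006,810 L = 9,967,000 mg = 9967 g.
Product at 71.8% available chlorine: 9967 / 0.718 = 13,880 g.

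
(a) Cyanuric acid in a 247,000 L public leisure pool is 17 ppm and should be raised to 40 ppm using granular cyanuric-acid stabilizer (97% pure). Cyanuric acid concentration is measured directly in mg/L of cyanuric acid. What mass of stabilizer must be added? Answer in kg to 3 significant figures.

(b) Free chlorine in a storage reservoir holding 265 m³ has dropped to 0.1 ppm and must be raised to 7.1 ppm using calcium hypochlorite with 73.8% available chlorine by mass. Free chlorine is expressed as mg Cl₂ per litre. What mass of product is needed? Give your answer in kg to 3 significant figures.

(a) CYA to add: (40 − 17) = 23 mg/L × 247,000 L = 5681 g cyanuric acid.
(a) At 97% purity: 5681 / 0.97 = 5857 g product.

(b) Volume: 265 m³ = 265,000 L.
(b) Chlorine deficit: 7.1 − 0.1 = 7 ppm = 7 mg/L as Cl₂.
(b) Cl₂ equivalent needed: 7 mg/L × 265,000 L = 1,855,000 mg = 1855 g.
(b) Product at 73.8% available chlorine: 1855 / 0.738 = 2514 g.

(a) 5.86 kg; (b) 2.51 kg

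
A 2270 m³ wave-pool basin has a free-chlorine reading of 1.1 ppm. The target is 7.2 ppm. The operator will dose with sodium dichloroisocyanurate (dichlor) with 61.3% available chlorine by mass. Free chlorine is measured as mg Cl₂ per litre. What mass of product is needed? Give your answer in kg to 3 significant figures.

22.6 kg

Volume: 2270 m³ = 2,270,000 L.
Chlorine deficit: 7.2 − 1.1 = 6.1 ppm = 6.1 mg/L as Cl₂.
Cl₂ equivalent needed: 6.1 mg/L × 2,270,000 L = 13,850,000 mg = 13,850 g.
Product at 61.3% available chlorine: 13,850 / 0.613 = 22,590 g.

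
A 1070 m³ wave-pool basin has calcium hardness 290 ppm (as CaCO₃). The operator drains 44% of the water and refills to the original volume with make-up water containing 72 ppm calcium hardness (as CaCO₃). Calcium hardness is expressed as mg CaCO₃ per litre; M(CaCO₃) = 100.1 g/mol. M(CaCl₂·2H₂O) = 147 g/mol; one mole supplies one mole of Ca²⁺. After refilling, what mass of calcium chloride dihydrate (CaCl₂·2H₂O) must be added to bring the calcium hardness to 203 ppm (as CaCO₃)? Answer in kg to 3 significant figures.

14.0 kg

Volume: 1070 m³ = 1,070,000 L.
After draining 44% and refilling: 290 × 0.56 + 72 × 0.44 = 194.08 ppm.
Deficit to target: 203 − 194.08 = 8.92 mg/L.
As CaCO₃: 8.92 mg/L × 1,070,000 L = 9544 g; ÷ 100.1 = 95.35 mol Ca²⁺.
Mass: 95.35 × 147 = 14,020 g.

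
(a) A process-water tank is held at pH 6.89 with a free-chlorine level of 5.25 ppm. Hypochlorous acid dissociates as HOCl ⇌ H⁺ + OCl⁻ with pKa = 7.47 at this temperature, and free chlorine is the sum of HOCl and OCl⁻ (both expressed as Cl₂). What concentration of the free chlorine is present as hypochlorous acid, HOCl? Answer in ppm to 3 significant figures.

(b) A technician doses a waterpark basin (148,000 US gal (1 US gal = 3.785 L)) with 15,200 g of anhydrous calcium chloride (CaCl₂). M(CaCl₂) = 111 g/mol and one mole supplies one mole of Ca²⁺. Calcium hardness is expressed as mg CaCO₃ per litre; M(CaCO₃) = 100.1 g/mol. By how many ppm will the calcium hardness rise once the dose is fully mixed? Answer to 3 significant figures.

(a) 4.16 ppm; (b) 24.5 ppm

(a) [OCl⁻]/[HOCl] = 10^(pH − pKa) = 10^(6.89 − 7.47) = 10^-0.58 = 0.263.
(a) Fraction as HOCl = 1 / (1 + 0.263) = 0.7917.
(a) HOCl = 0.7917 × 5.25 ppm = 4.157 ppm.

(b) Volume: 148,000 US gal × 3.785 L/gal = 560,180 L.
(b) Moles of Ca²⁺: 15,200 g ÷ 111 g/mol = 136.9 mol.
(b) As CaCO₃: 136.9 mol × 100.1 g/mol = 13,710 g.
(b) Rise: 13,710 g / 560,180 L × 1000 = 24.47 mg/L.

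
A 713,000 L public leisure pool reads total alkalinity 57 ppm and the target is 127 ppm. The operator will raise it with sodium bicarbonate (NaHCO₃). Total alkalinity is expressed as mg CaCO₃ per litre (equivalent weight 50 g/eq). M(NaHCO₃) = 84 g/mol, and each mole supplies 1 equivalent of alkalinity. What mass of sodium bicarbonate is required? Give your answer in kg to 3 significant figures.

Alkalinity to add: (127 − 57) = 70 mg/L as CaCO₃ × 713,000 L = 49,910 g as CaCO₃.
Equivalents: 49,910 g ÷ 50 g/eq = 998.2 eq.
NaHCO₃ supplies 1 eq per mole → 998.2 mol.
Mass: 998.2 mol × 84 g/mol = 83,850 g.

83.8 kg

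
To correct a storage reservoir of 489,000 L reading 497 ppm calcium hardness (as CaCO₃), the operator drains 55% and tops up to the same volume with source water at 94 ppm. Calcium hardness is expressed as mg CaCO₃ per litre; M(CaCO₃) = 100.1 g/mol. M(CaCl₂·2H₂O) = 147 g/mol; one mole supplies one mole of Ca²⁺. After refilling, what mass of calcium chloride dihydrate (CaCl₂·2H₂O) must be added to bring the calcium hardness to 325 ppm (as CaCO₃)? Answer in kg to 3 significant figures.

35.7 kg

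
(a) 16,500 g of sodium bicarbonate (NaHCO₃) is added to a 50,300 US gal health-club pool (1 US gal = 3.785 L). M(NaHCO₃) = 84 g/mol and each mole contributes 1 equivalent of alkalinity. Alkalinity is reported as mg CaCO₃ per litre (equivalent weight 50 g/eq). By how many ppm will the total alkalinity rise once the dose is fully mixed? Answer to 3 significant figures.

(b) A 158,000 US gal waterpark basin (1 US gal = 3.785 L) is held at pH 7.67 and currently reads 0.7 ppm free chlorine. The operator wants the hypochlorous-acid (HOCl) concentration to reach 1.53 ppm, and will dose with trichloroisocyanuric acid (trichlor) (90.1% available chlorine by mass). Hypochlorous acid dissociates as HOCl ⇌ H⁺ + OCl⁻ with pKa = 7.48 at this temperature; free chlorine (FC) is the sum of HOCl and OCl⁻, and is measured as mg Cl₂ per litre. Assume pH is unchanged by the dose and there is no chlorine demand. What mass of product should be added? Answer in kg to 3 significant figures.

(a) 51.6 ppm; (b) 2.12 kg

(a) Volume: 50,300 US gal × 3.785 L/gal = 190,386 L.
(a) Moles of NaHCO₃: 16,500 g ÷ 84 g/mol = 196.4 mol → 196.4 eq of alkalinity.
(a) As CaCO₃: 196.4 eq × 50 g/eq = 9821 g.
(a) Rise: 9821 g / 190,386 L × 1000 = 51.59 mg/L.

(b) Volume: 158,000 US gal × 3.785 L/gal = 598,030 L.
(b) [OCl⁻]/[HOCl] = 10^(pH − pKa) = 10^(7.67 − 7.48) = 1.549; fraction as HOCl = 1/(1 + 1.549) = 0.3923.
(b) Free chlorine required for 1.53 ppm HOCl: 1.53 / 0.3923 = 3.9 ppm.
(b) FC to add: 3.9 − 0.7 = 3.2 mg/L as Cl₂.
(b) Cl₂ equivalent: 3.2 mg/L × 598,030 L = 1914 g.
(b) Product at 90.1% available Cl: 1914 / 0.901 = 2124 g.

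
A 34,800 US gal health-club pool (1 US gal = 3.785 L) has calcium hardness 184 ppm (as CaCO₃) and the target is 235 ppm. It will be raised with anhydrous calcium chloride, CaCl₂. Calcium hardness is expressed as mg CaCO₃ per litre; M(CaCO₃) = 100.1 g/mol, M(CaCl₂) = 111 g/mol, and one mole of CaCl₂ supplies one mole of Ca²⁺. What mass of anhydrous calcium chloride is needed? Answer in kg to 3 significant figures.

Volume: 34,800 US gal × 3.785 L/gal = 131,718 L.
Hardness to add: (235 − 184) = 51 mg/L as CaCO₃ × 131,718 L = 6718 g as CaCO₃.
Moles of Ca²⁺ (1 mol Ca²⁺ ≡ 1 mol CaCO₃): 6718 / 100.1 g/mol = 67.11 mol.
Mass of CaCl₂: 67.11 × 111 = 7449 g.

7.45 kg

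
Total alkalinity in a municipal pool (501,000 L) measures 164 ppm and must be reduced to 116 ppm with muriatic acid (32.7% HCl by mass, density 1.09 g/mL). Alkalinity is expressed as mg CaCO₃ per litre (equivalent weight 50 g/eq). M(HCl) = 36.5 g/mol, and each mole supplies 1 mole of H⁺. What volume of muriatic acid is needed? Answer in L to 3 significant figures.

Alkalinity to neutralize: (164 − 116) = 48 mg/L as CaCO₃ × 501,000 L = 24,050 g as CaCO₃.
Equivalents of H⁺ required: 24,050 ÷ 50 g/eq = 481 eq = 481 mol HCl.
Mass of HCl: 481 × 36.5 = 17,560 g.
Mass of 32.7% solution: 17,560 / 0.327 = 53,690 g.
Volume: 53,690 g ÷ 1.09 g/mL = 49,250 mL.

49.3 L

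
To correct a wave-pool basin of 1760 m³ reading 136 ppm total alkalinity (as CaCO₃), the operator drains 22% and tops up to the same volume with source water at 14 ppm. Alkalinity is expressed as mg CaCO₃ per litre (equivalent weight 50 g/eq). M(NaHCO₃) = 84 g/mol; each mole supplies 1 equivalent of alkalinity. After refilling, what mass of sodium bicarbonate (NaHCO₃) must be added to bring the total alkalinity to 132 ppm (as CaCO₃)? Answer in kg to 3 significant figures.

Volume: 1760 m³ = 1,760,000 L.
After draining 22% and refilling: 136 × 0.78 + 14 × 0.22 = 109.16 ppm.
Deficit to target: 132 − 109.16 = 22.84 mg/L.
As CaCO₃: 22.84 mg/L × 1,760,000 L = 40,200 g; ÷ 50 g/eq ÷ 1 = 804 mol NaHCO₃.
Mass: 804 × 84 = 67,530 g.

67.5 kg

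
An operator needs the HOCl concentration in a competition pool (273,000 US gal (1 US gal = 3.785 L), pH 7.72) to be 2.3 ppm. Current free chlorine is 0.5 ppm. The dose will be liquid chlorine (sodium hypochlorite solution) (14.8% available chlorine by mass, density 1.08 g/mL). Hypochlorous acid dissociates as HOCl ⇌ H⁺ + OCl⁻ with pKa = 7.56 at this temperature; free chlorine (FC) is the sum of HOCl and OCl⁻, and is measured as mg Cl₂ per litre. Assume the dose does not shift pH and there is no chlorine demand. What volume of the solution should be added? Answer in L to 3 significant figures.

Volume: 273,000 US gal × 3.785 L/gal = 1,033,305 L.
[OCl⁻]/[HOCl] = 10^(pH − pKa) = 10^(7.72 − 7.56) = 1.445; fraction as HOCl = 1/(1 + 1.445) = 0.4089.
Free chlorine required for 2.3 ppm HOCl: 2.3 / 0.4089 = 5.625 ppm.
FC to add: 5.625 − 0.5 = 5.125 mg/L as Cl₂.
Cl₂ equivalent: 5.125 mg/L × 1,033,305 L = 5295 g.
Product at 14.8% available Cl: 5295 / 0.148 = 35,780 g.
Volume: 35,780 g ÷ 1.08 g/mL = 33,130 mL.

33.1 L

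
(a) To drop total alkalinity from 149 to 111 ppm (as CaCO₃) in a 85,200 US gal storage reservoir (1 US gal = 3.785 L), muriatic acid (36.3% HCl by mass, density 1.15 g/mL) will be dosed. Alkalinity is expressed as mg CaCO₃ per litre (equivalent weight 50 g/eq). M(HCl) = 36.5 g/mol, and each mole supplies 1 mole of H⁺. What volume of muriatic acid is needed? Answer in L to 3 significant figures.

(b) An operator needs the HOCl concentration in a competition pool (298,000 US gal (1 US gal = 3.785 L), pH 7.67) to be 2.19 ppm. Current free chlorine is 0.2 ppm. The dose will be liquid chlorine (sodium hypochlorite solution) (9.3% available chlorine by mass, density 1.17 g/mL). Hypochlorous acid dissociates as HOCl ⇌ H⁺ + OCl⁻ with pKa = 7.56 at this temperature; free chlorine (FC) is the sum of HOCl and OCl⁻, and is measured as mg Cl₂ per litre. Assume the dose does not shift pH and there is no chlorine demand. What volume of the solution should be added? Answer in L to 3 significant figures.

(a) 21.4 L; (b) 49.9 L

(a) Volume: 85,200 US gal × 3.785 L/gal = 322,482 L.
(a) Alkalinity to neutralize: (149 − 111) = 38 mg/L as CaCO₃ × 322,482 L = 12,250 g as CaCO₃.
(a) Equivalents of H⁺ required: 12,250 ÷ 50 g/eq = 245.1 eq = 245.1 mol HCl.
(a) Mass of HCl: 245.1 × 36.5 = 8946 g.
(a) Mass of 36.3% solution: 8946 / 0.363 = 24,640 g.
(a) Volume: 24,640 g ÷ 1.15 g/mL = 21,430 mL.

(b) Volume: 298,000 US gal × 3.785 L/gal = 1,127,930 L.
(b) [OCl⁻]/[HOCl] = 10^(pH − pKa) = 10^(7.67 − 7.56) = 1.288; fraction as HOCl = 1/(1 + 1.288) = 0.437.
(b) Free chlorine required for 2.19 ppm HOCl: 2.19 / 0.437 = 5.011 ppm.
(b) FC to add: 5.011 − 0.2 = 4.811 mg/L as Cl₂.
(b) Cl₂ equivalent: 4.811 mg/L × 1,127,930 L = 5427 g.
(b) Product at 9.3% available Cl: 5427 / 0.093 = 58,350 g.
(b) Volume: 58,350 g ÷ 1.17 g/mL = 49,870 mL.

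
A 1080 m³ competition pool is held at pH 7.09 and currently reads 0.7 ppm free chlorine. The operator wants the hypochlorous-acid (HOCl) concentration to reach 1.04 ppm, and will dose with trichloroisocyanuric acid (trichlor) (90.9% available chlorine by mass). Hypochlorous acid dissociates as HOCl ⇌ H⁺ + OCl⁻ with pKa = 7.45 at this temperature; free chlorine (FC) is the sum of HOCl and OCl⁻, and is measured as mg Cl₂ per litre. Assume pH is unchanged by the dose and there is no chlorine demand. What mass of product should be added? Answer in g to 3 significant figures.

Volume: 1080 m³ = 1,080,000 L.
[OCl⁻]/[HOCl] = 10^(pH − pKa) = 10^(7.09 − 7.45) = 0.4365; fraction as HOCl = 1/(1 + 0.4365) = 0.6961.
Free chlorine required for 1.04 ppm HOCl: 1.04 / 0.6961 = 1.494 ppm.
FC to add: 1.494 − 0.7 = 0.794 mg/L as Cl₂.
Cl₂ equivalent: 0.794 mg/L × 1,080,000 L = 857.5 g.
Product at 90.9% available Cl: 857.5 / 0.909 = 943.3 g.

943 g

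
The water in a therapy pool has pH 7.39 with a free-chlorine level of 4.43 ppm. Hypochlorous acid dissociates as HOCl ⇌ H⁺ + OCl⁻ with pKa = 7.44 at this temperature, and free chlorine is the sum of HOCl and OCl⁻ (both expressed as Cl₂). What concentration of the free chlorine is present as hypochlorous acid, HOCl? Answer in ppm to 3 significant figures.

[OCl⁻]/[HOCl] = 10^(pH − pKa) = 10^(7.39 − 7.44) = 10^-0.05 = 0.8913.
Fraction as HOCl = 1 / (1 + 0.8913) = 0.5288.
HOCl = 0.5288 × 4.43 ppm = 2.342 ppm.

2.34 ppm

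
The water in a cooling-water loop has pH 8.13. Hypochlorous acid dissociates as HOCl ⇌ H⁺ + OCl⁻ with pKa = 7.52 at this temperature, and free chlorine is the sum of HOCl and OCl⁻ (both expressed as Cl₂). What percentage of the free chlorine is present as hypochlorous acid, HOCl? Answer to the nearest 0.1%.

19.7%

[OCl⁻]/[HOCl] = 10^(pH − pKa) = 10^(8.13 − 7.52) = 10^0.61 = 4.074.
Fraction as HOCl = 1 / (1 + 4.074) = 0.1971.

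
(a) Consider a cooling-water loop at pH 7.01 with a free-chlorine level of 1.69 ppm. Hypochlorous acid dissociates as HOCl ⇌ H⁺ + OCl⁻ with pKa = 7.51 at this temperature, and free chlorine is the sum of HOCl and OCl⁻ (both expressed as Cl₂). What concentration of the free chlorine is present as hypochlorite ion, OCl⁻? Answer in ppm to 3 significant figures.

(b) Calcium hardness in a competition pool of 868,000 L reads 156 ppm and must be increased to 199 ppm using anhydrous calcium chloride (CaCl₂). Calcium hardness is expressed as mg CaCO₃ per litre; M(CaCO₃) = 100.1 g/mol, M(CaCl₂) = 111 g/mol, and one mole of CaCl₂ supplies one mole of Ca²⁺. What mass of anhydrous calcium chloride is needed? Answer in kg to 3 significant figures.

(a) [OCl⁻]/[HOCl] = 10^(pH − pKa) = 10^(7.01 − 7.51) = 10^-0.50 = 0.3162.
(a) Fraction as HOCl = 1 / (1 + 0.3162) = 0.7597.
(a) OCl⁻ = (1 − 0.7597) × 1.69 ppm = 0.406 ppm.

(b) Hardness to add: (199 − 156) = 43 mg/L as CaCO₃ × 868,000 L = 37,320 g as CaCO₃.
(b) Moles of Ca²⁺ (1 mol Ca²⁺ ≡ 1 mol CaCO₃): 37,320 / 100.1 g/mol = 372.9 mol.
(b) Mass of CaCl₂: 372.9 × 111 = 41,390 g.

(a) 0.406 ppm; (b) 41.4 kg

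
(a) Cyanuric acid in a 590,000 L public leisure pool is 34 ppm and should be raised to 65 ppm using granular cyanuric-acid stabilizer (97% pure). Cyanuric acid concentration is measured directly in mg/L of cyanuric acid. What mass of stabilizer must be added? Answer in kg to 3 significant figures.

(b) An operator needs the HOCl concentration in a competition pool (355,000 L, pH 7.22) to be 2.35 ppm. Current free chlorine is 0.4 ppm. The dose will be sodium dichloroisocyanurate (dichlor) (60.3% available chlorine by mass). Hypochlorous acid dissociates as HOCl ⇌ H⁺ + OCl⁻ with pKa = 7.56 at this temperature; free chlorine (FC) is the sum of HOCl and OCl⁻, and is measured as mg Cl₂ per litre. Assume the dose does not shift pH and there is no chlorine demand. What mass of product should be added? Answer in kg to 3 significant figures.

(a) CYA to add: (65 − 34) = 31 mg/L × 590,000 L = 18,290 g cyanuric acid.
(a) At 97% purity: 18,290 / 0.97 = 18,860 g product.

(b) [OCl⁻]/[HOCl] = 10^(pH − pKa) = 10^(7.22 − 7.56) = 0.4571; fraction as HOCl = 1/(1 + 0.4571) = 0.6863.
(b) Free chlorine required for 2.35 ppm HOCl: 2.35 / 0.6863 = 3.424 ppm.
(b) FC to add: 3.424 − 0.4 = 3.024 mg/L as Cl₂.
(b) Cl₂ equivalent: 3.024 mg/L × 355,000 L = 1074 g.
(b) Product at 60.3% available Cl: 1074 / 0.603 = 1780 g.

(a) 18.9 kg; (b) 1.78 kg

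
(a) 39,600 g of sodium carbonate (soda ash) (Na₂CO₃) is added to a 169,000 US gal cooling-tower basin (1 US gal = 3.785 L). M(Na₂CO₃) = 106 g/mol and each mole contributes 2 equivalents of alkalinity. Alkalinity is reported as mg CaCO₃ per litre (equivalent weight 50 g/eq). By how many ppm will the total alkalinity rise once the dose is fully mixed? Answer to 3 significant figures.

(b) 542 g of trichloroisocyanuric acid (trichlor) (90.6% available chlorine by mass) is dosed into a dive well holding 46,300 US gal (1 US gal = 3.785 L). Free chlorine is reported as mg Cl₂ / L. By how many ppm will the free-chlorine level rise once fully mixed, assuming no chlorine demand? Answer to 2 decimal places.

(a) 58.4 ppm; (b) 2.80 ppm

(a) Volume: 169,000 US gal × 3.785 L/gal = 639,665 L.
(a) Moles of Na₂CO₃: 39,600 g ÷ 106 g/mol = 373.6 mol → 747.2 eq of alkalinity.
(a) As CaCO₃: 747.2 eq × 50 g/eq = 37,360 g.
(a) Rise: 37,360 g / 639,665 L × 1000 = 58.4 mg/L.

(b) Volume: 46,300 US gal × 3.785 L/gal = 175,246 L.
(b) Available chlorine delivered: 542 g × 0.906 = 491.1 g as Cl₂.
(b) Concentration rise: 491.1 g / 175,246 L = 2.802 mg/L = 2.80 ppm.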